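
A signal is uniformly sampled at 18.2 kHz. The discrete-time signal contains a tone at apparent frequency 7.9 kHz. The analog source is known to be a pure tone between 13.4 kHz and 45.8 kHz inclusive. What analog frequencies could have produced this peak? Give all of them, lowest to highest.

26.1 kHz, 28.5 kHz, 44.3 kHz

Frequencies that alias to 7.9 kHz are k·fs ± 7.9 kHz for integer k ≥ 0.
k=0: 7.9 kHz.
k=1: 10.3 kHz, 26.1 kHz.
k=2: 28.5 kHz, 44.3 kHz.
k=3: 46.7 kHz, 62.5 kHz.
Within [13.4 kHz, 45.8 kHz]: 26.1 kHz, 28.5 kHz, 44.3 kHz.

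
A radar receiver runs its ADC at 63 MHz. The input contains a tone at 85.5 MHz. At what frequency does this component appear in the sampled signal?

22.5 MHz

85.5 MHz mod fs = 22.5 MHz.
22.5 MHz ≤ fs/2 = 31.5 MHz, appears at 22.5 MHz.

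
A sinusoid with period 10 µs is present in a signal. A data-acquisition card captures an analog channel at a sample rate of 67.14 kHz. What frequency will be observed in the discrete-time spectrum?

32.86 kHz

T = 10 µs → f = 1/T = 100 kHz.
100 kHz mod fs = 32.86 kHz.
32.86 kHz ≤ fs/2 = 33.57 kHz, appears at 32.86 kHz.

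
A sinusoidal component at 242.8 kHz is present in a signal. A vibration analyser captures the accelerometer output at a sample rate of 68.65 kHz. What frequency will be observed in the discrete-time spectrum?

242.8 kHz mod fs = 36.85 kHz.
36.85 kHz > fs/2 = 34.325 kHz, folds to fs − 36.85 kHz = 31.8 kHz.

31.8 kHz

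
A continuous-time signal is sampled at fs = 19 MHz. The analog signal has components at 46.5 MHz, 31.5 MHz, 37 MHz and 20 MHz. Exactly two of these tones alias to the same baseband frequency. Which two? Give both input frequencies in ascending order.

fs/2 = 9.5 MHz.
46.5 MHz mod fs = 8.5 MHz.
8.5 MHz ≤ fs/2 = 9.5 MHz, appears at 8.5 MHz.
31.5 MHz mod fs = 12.5 MHz.
12.5 MHz > fs/2 = 9.5 MHz, folds to fs − 12.5 MHz = 6.5 MHz.
37 MHz mod fs = 18 MHz.
18 MHz > fs/2 = 9.5 MHz, folds to fs − 18 MHz = 1 MHz.
20 MHz mod fs = 1 MHz.
1 MHz ≤ fs/2 = 9.5 MHz, appears at 1 MHz.
20 MHz and 37 MHz both map to 1 MHz.

20 MHz, 37 MHz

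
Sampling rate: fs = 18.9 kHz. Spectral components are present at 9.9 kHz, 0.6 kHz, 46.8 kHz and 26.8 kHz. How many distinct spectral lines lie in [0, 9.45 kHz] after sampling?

3

fs/2 = 9.45 kHz.
9.9 kHz > fs/2 = 9.45 kHz, folds to fs − 9.9 kHz = 9 kHz.
0.6 kHz ≤ fs/2 = 9.45 kHz, passes unchanged.
46.8 kHz mod fs = 9 kHz.
9 kHz ≤ fs/2 = 9.45 kHz, appears at 9 kHz.
26.8 kHz mod fs = 7.9 kHz.
7.9 kHz ≤ fs/2 = 9.45 kHz, appears at 7.9 kHz.
Distinct values: {0.6 kHz, 7.9 kHz, 9 kHz} → 3.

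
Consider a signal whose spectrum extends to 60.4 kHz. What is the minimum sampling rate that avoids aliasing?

120.8 kHz

Nyquist rate = 2 × 60.4 kHz = 120.8 kHz.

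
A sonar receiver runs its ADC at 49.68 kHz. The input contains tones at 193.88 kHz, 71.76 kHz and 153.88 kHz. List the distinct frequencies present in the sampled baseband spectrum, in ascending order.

4.84 kHz, 22.08 kHz

fs/2 = 24.84 kHz.
193.88 kHz mod fs = 44.84 kHz.
44.84 kHz > fs/2 = 24.84 kHz, folds to fs − 44.84 kHz = 4.84 kHz.
71.76 kHz mod fs = 22.08 kHz.
22.08 kHz ≤ fs/2 = 24.84 kHz, appears at 22.08 kHz.
153.88 kHz mod fs = 4.84 kHz.
4.84 kHz ≤ fs/2 = 24.84 kHz, appears at 4.84 kHz.
Distinct values: {4.84 kHz, 22.08 kHz}.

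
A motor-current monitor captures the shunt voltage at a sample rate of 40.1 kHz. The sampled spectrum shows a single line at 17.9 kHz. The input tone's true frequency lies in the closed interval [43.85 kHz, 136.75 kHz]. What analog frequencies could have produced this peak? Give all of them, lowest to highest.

Frequencies that alias to 17.9 kHz are k·fs ± 17.9 kHz for integer k ≥ 0.
k=0: 17.9 kHz.
k=1: 22.2 kHz, 58 kHz.
k=2: 62.3 kHz, 98.1 kHz.
k=3: 102.4 kHz, 138.2 kHz.
k=4: 142.5 kHz, 178.3 kHz.
Within [43.85 kHz, 136.75 kHz]: 58 kHz, 62.3 kHz, 98.1 kHz, 102.4 kHz.

58 kHz, 62.3 kHz, 98.1 kHz, 102.4 kHz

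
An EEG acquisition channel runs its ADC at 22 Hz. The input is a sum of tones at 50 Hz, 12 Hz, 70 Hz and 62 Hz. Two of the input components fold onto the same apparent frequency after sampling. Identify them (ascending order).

62 Hz, 70 Hz

fs/2 = 11 Hz.
50 Hz mod fs = 6 Hz.
6 Hz ≤ fs/2 = 11 Hz, appears at 6 Hz.
12 Hz > fs/2 = 11 Hz, folds to fs − 12 Hz = 10 Hz.
70 Hz mod fs = 4 Hz.
4 Hz ≤ fs/2 = 11 Hz, appears at 4 Hz.
62 Hz mod fs = 18 Hz.
18 Hz > fs/2 = 11 Hz, folds to fs − 18 Hz = 4 Hz.
62 Hz and 70 Hz both map to 4 Hz.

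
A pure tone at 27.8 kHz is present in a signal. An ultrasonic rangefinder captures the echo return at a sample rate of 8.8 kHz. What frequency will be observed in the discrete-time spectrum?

27.8 kHz mod fs = 1.4 kHz.
1.4 kHz ≤ fs/2 = 4.4 kHz, appears at 1.4 kHz.

1.4 kHz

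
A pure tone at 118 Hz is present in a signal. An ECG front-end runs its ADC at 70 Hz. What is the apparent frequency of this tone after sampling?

22 Hz

118 Hz mod fs = 48 Hz.
48 Hz > fs/2 = 35 Hz, folds to fs − 48 Hz = 22 Hz.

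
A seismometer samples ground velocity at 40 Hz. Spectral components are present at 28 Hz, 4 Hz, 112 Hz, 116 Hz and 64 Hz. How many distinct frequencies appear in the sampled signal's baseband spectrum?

fs/2 = 20 Hz.
28 Hz > fs/2 = 20 Hz, folds to fs − 28 Hz = 12 Hz.
4 Hz ≤ fs/2 = 20 Hz, passes unchanged.
112 Hz mod fs = 32 Hz.
32 Hz > fs/2 = 20 Hz, folds to fs − 32 Hz = 8 Hz.
116 Hz mod fs = 36 Hz.
36 Hz > fs/2 = 20 Hz, folds to fs − 36 Hz = 4 Hz.
64 Hz mod fs = 24 Hz.
24 Hz > fs/2 = 20 Hz, folds to fs − 24 Hz = 16 Hz.
Distinct values: {4 Hz, 8 Hz, 12 Hz, 16 Hz} → 4.

4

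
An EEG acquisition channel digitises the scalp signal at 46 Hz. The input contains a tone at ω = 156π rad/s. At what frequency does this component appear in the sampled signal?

ω = 156π rad/s → f = ω/(2π) = 78 Hz.
78 Hz mod fs = 32 Hz.
32 Hz > fs/2 = 23 Hz, folds to fs − 32 Hz = 14 Hz.

14 Hz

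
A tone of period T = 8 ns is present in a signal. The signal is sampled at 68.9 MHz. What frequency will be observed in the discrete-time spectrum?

T = 8 ns → f = 1/T = 125 MHz.
125 MHz mod fs = 56.1 MHz.
56.1 MHz > fs/2 = 34.45 MHz, folds to fs − 56.1 MHz = 12.8 MHz.

12.8 MHz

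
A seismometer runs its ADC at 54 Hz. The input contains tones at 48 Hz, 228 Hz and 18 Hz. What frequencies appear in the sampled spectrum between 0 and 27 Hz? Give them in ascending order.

fs/2 = 27 Hz.
48 Hz > fs/2 = 27 Hz, folds to fs − 48 Hz = 6 Hz.
228 Hz mod fs = 12 Hz.
12 Hz ≤ fs/2 = 27 Hz, appears at 12 Hz.
18 Hz ≤ fs/2 = 27 Hz, passes unchanged.
Distinct values: {6 Hz, 12 Hz, 18 Hz}.

6 Hz, 12 Hz, 18 Hz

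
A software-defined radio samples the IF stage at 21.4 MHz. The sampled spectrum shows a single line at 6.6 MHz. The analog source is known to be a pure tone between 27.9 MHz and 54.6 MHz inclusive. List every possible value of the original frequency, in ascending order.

28 MHz, 36.2 MHz, 49.4 MHz

Frequencies that alias to 6.6 MHz are k·fs ± 6.6 MHz for integer k ≥ 0.
k=0: 6.6 MHz.
k=1: 14.8 MHz, 28 MHz.
k=2: 36.2 MHz, 49.4 MHz.
k=3: 57.6 MHz, 70.8 MHz.
Within [27.9 MHz, 54.6 MHz]: 28 MHz, 36.2 MHz, 49.4 MHz.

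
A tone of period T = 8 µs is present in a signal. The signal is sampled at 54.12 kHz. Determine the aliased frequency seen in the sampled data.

16.76 kHz

T = 8 µs → f = 1/T = 125 kHz.
125 kHz mod fs = 16.76 kHz.
16.76 kHz ≤ fs/2 = 27.06 kHz, appears at 16.76 kHz.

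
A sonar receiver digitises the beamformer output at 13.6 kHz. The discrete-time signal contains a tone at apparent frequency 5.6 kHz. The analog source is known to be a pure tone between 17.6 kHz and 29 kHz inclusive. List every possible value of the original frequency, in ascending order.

19.2 kHz, 21.6 kHz

Frequencies that alias to 5.6 kHz are k·fs ± 5.6 kHz for integer k ≥ 0.
k=0: 5.6 kHz.
k=1: 8 kHz, 19.2 kHz.
k=2: 21.6 kHz, 32.8 kHz.
k=3: 35.2 kHz, 46.4 kHz.
Within [17.6 kHz, 29 kHz]: 19.2 kHz, 21.6 kHz.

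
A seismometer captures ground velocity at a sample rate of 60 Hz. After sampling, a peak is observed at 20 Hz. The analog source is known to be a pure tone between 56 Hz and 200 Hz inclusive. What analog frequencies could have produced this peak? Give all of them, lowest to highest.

Frequencies that alias to 20 Hz are k·fs ± 20 Hz for integer k ≥ 0.
k=0: 20 Hz.
k=1: 40 Hz, 80 Hz.
k=2: 100 Hz, 140 Hz.
k=3: 160 Hz, 200 Hz.
k=4: 220 Hz, 260 Hz.
Within [56 Hz, 200 Hz]: 80 Hz, 100 Hz, 140 Hz, 160 Hz, 200 Hz.

80 Hz, 100 Hz, 140 Hz, 160 Hz, 200 Hz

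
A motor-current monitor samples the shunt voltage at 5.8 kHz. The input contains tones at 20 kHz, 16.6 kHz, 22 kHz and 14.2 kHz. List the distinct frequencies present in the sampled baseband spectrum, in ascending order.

fs/2 = 2.9 kHz.
20 kHz mod fs = 2.6 kHz.
2.6 kHz ≤ fs/2 = 2.9 kHz, appears at 2.6 kHz.
16.6 kHz mod fs = 5 kHz.
5 kHz > fs/2 = 2.9 kHz, folds to fs − 5 kHz = 0.8 kHz.
22 kHz mod fs = 4.6 kHz.
4.6 kHz > fs/2 = 2.9 kHz, folds to fs − 4.6 kHz = 1.2 kHz.
14.2 kHz mod fs = 2.6 kHz.
2.6 kHz ≤ fs/2 = 2.9 kHz, appears at 2.6 kHz.
Distinct values: {0.8 kHz, 1.2 kHz, 2.6 kHz}.

0.8 kHz, 1.2 kHz, 2.6 kHz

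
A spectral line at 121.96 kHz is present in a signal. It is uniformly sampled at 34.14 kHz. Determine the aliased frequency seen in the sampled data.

121.96 kHz mod fs = 19.54 kHz.
19.54 kHz > fs/2 = 17.07 kHz, folds to fs − 19.54 kHz = 14.6 kHz.

14.6 kHz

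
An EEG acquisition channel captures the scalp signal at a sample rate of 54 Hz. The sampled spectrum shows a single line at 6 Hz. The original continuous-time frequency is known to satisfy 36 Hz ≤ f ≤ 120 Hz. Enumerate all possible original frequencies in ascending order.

Frequencies that alias to 6 Hz are k·fs ± 6 Hz for integer k ≥ 0.
k=0: 6 Hz.
k=1: 48 Hz, 60 Hz.
k=2: 102 Hz, 114 Hz.
k=3: 156 Hz, 168 Hz.
Within [36 Hz, 120 Hz]: 48 Hz, 60 Hz, 102 Hz, 114 Hz.

48 Hz, 60 Hz, 102 Hz, 114 Hz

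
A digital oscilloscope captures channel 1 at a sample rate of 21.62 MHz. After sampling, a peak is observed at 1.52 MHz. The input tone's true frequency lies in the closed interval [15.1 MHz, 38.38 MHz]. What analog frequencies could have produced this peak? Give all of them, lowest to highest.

20.1 MHz, 23.14 MHz

Frequencies that alias to 1.52 MHz are k·fs ± 1.52 MHz for integer k ≥ 0.
k=0: 1.52 MHz.
k=1: 20.1 MHz, 23.14 MHz.
k=2: 41.72 MHz, 44.76 MHz.
Within [15.1 MHz, 38.38 MHz]: 20.1 MHz, 23.14 MHz.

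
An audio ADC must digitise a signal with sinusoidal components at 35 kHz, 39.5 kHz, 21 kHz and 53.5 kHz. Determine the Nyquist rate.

Highest-frequency component: 53.5 kHz.
Nyquist rate = 2 × 53.5 kHz = 107 kHz.

107 kHz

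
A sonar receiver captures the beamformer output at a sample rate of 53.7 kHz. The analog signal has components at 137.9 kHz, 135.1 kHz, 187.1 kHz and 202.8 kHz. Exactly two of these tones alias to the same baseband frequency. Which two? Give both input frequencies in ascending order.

fs/2 = 26.85 kHz.
137.9 kHz mod fs = 30.5 kHz.
30.5 kHz > fs/2 = 26.85 kHz, folds to fs − 30.5 kHz = 23.2 kHz.
135.1 kHz mod fs = 27.7 kHz.
27.7 kHz > fs/2 = 26.85 kHz, folds to fs − 27.7 kHz = 26 kHz.
187.1 kHz mod fs = 26 kHz.
26 kHz ≤ fs/2 = 26.85 kHz, appears at 26 kHz.
202.8 kHz mod fs = 41.7 kHz.
41.7 kHz > fs/2 = 26.85 kHz, folds to fs − 41.7 kHz = 12 kHz.
135.1 kHz and 187.1 kHz both map to 26 kHz.

135.1 kHz, 187.1 kHz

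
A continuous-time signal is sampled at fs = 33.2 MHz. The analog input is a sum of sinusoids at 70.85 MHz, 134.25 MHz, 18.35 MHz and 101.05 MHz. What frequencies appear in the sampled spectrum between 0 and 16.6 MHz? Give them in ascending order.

1.45 MHz, 4.45 MHz, 14.85 MHz

fs/2 = 16.6 MHz.
70.85 MHz mod fs = 4.45 MHz.
4.45 MHz ≤ fs/2 = 16.6 MHz, appears at 4.45 MHz.
134.25 MHz mod fs = 1.45 MHz.
1.45 MHz ≤ fs/2 = 16.6 MHz, appears at 1.45 MHz.
18.35 MHz > fs/2 = 16.6 MHz, folds to fs − 18.35 MHz = 14.85 MHz.
101.05 MHz mod fs = 1.45 MHz.
1.45 MHz ≤ fs/2 = 16.6 MHz, appears at 1.45 MHz.
Distinct values: {1.45 MHz, 4.45 MHz, 14.85 MHz}.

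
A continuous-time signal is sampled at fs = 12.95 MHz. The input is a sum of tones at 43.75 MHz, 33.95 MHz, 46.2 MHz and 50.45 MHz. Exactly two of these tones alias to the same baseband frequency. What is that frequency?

fs/2 = 6.475 MHz.
43.75 MHz mod fs = 4.9 MHz.
4.9 MHz ≤ fs/2 = 6.475 MHz, appears at 4.9 MHz.
33.95 MHz mod fs = 8.05 MHz.
8.05 MHz > fs/2 = 6.475 MHz, folds to fs − 8.05 MHz = 4.9 MHz.
46.2 MHz mod fs = 7.35 MHz.
7.35 MHz > fs/2 = 6.475 MHz, folds to fs − 7.35 MHz = 5.6 MHz.
50.45 MHz mod fs = 11.6 MHz.
11.6 MHz > fs/2 = 6.475 MHz, folds to fs − 11.6 MHz = 1.35 MHz.
33.95 MHz and 43.75 MHz both map to 4.9 MHz.

4.9 MHz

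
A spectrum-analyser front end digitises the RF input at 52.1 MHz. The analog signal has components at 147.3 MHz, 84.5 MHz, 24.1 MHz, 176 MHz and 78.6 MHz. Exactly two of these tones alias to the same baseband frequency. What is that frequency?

19.7 MHz

fs/2 = 26.05 MHz.
147.3 MHz mod fs = 43.1 MHz.
43.1 MHz > fs/2 = 26.05 MHz, folds to fs − 43.1 MHz = 9 MHz.
84.5 MHz mod fs = 32.4 MHz.
32.4 MHz > fs/2 = 26.05 MHz, folds to fs − 32.4 MHz = 19.7 MHz.
24.1 MHz ≤ fs/2 = 26.05 MHz, passes unchanged.
176 MHz mod fs = 19.7 MHz.
19.7 MHz ≤ fs/2 = 26.05 MHz, appears at 19.7 MHz.
78.6 MHz mod fs = 26.5 MHz.
26.5 MHz > fs/2 = 26.05 MHz, folds to fs − 26.5 MHz = 25.6 MHz.
84.5 MHz and 176 MHz both map to 19.7 MHz.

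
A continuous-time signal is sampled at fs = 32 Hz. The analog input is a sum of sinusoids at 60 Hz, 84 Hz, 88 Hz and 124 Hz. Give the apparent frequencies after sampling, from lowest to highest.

fs/2 = 16 Hz.
60 Hz mod fs = 28 Hz.
28 Hz > fs/2 = 16 Hz, folds to fs − 28 Hz = 4 Hz.
84 Hz mod fs = 20 Hz.
20 Hz > fs/2 = 16 Hz, folds to fs − 20 Hz = 12 Hz.
88 Hz mod fs = 24 Hz.
24 Hz > fs/2 = 16 Hz, folds to fs − 24 Hz = 8 Hz.
124 Hz mod fs = 28 Hz.
28 Hz > fs/2 = 16 Hz, folds to fs − 28 Hz = 4 Hz.
Distinct values: {4 Hz, 8 Hz, 12 Hz}.

4 Hz, 8 Hz, 12 Hz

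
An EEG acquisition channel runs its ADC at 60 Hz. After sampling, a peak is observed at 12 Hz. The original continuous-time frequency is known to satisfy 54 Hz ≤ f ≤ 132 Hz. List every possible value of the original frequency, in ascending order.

72 Hz, 108 Hz, 132 Hz

Frequencies that alias to 12 Hz are k·fs ± 12 Hz for integer k ≥ 0.
k=0: 12 Hz.
k=1: 48 Hz, 72 Hz.
k=2: 108 Hz, 132 Hz.
k=3: 168 Hz, 192 Hz.
Within [54 Hz, 132 Hz]: 72 Hz, 108 Hz, 132 Hz.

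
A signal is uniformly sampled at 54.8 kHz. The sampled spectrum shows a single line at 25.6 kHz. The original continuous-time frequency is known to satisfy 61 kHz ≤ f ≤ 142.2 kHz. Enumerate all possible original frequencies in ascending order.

80.4 kHz, 84 kHz, 135.2 kHz, 138.8 kHz

Frequencies that alias to 25.6 kHz are k·fs ± 25.6 kHz for integer k ≥ 0.
k=0: 25.6 kHz.
k=1: 29.2 kHz, 80.4 kHz.
k=2: 84 kHz, 135.2 kHz.
k=3: 138.8 kHz, 190 kHz.
k=4: 193.6 kHz, 244.8 kHz.
Within [61 kHz, 142.2 kHz]: 80.4 kHz, 84 kHz, 135.2 kHz, 138.8 kHz.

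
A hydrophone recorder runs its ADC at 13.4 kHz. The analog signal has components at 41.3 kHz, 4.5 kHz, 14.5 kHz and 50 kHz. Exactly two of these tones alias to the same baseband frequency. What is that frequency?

1.1 kHz

fs/2 = 6.7 kHz.
41.3 kHz mod fs = 1.1 kHz.
1.1 kHz ≤ fs/2 = 6.7 kHz, appears at 1.1 kHz.
4.5 kHz ≤ fs/2 = 6.7 kHz, passes unchanged.
14.5 kHz mod fs = 1.1 kHz.
1.1 kHz ≤ fs/2 = 6.7 kHz, appears at 1.1 kHz.
50 kHz mod fs = 9.8 kHz.
9.8 kHz > fs/2 = 6.7 kHz, folds to fs − 9.8 kHz = 3.6 kHz.
14.5 kHz and 41.3 kHz both map to 1.1 kHz.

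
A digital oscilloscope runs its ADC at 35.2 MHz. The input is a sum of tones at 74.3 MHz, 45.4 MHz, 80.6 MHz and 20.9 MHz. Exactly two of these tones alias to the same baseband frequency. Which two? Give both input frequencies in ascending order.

fs/2 = 17.6 MHz.
74.3 MHz mod fs = 3.9 MHz.
3.9 MHz ≤ fs/2 = 17.6 MHz, appears at 3.9 MHz.
45.4 MHz mod fs = 10.2 MHz.
10.2 MHz ≤ fs/2 = 17.6 MHz, appears at 10.2 MHz.
80.6 MHz mod fs = 10.2 MHz.
10.2 MHz ≤ fs/2 = 17.6 MHz, appears at 10.2 MHz.
20.9 MHz > fs/2 = 17.6 MHz, folds to fs − 20.9 MHz = 14.3 MHz.
45.4 MHz and 80.6 MHz both map to 10.2 MHz.

45.4 MHz, 80.6 MHz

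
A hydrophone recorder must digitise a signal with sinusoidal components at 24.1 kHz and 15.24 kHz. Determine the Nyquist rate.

Highest-frequency component: 24.1 kHz.
Nyquist rate = 2 × 24.1 kHz = 48.2 kHz.

48.2 kHz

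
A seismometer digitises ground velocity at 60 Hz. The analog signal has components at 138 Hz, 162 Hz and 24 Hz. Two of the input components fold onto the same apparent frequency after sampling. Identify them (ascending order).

fs/2 = 30 Hz.
138 Hz mod fs = 18 Hz.
18 Hz ≤ fs/2 = 30 Hz, appears at 18 Hz.
162 Hz mod fs = 42 Hz.
42 Hz > fs/2 = 30 Hz, folds to fs − 42 Hz = 18 Hz.
24 Hz ≤ fs/2 = 30 Hz, passes unchanged.
138 Hz and 162 Hz both map to 18 Hz.

138 Hz, 162 Hz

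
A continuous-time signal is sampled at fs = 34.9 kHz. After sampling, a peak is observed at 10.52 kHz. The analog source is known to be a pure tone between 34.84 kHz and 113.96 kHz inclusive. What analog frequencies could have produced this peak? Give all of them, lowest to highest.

45.42 kHz, 59.28 kHz, 80.32 kHz, 94.18 kHz

Frequencies that alias to 10.52 kHz are k·fs ± 10.52 kHz for integer k ≥ 0.
k=0: 10.52 kHz.
k=1: 24.38 kHz, 45.42 kHz.
k=2: 59.28 kHz, 80.32 kHz.
k=3: 94.18 kHz, 115.22 kHz.
k=4: 129.08 kHz, 150.12 kHz.
Within [34.84 kHz, 113.96 kHz]: 45.42 kHz, 59.28 kHz, 80.32 kHz, 94.18 kHz.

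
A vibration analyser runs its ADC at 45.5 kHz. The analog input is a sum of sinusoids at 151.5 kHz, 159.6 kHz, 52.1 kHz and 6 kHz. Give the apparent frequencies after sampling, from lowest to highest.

6 kHz, 6.6 kHz, 15 kHz, 22.4 kHz

fs/2 = 22.75 kHz.
151.5 kHz mod fs = 15 kHz.
15 kHz ≤ fs/2 = 22.75 kHz, appears at 15 kHz.
159.6 kHz mod fs = 23.1 kHz.
23.1 kHz > fs/2 = 22.75 kHz, folds to fs − 23.1 kHz = 22.4 kHz.
52.1 kHz mod fs = 6.6 kHz.
6.6 kHz ≤ fs/2 = 22.75 kHz, appears at 6.6 kHz.
6 kHz ≤ fs/2 = 22.75 kHz, passes unchanged.
Distinct values: {6 kHz, 6.6 kHz, 15 kHz, 22.4 kHz}.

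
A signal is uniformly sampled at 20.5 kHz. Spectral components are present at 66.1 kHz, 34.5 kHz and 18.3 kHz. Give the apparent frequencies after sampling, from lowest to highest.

fs/2 = 10.25 kHz.
66.1 kHz mod fs = 4.6 kHz.
4.6 kHz ≤ fs/2 = 10.25 kHz, appears at 4.6 kHz.
34.5 kHz mod fs = 14 kHz.
14 kHz > fs/2 = 10.25 kHz, folds to fs − 14 kHz = 6.5 kHz.
18.3 kHz > fs/2 = 10.25 kHz, folds to fs − 18.3 kHz = 2.2 kHz.
Distinct values: {2.2 kHz, 4.6 kHz, 6.5 kHz}.

2.2 kHz, 4.6 kHz, 6.5 kHz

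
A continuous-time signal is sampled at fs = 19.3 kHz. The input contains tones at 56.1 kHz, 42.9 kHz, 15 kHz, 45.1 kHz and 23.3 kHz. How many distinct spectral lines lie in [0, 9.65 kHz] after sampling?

4

fs/2 = 9.65 kHz.
56.1 kHz mod fs = 17.5 kHz.
17.5 kHz > fs/2 = 9.65 kHz, folds to fs − 17.5 kHz = 1.8 kHz.
42.9 kHz mod fs = 4.3 kHz.
4.3 kHz ≤ fs/2 = 9.65 kHz, appears at 4.3 kHz.
15 kHz > fs/2 = 9.65 kHz, folds to fs − 15 kHz = 4.3 kHz.
45.1 kHz mod fs = 6.5 kHz.
6.5 kHz ≤ fs/2 = 9.65 kHz, appears at 6.5 kHz.
23.3 kHz mod fs = 4 kHz.
4 kHz ≤ fs/2 = 9.65 kHz, appears at 4 kHz.
Distinct values: {1.8 kHz, 4 kHz, 4.3 kHz, 6.5 kHz} → 4.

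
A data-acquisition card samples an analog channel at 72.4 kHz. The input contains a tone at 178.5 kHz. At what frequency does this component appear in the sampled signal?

178.5 kHz mod fs = 33.7 kHz.
33.7 kHz ≤ fs/2 = 36.2 kHz, appears at 33.7 kHz.

33.7 kHz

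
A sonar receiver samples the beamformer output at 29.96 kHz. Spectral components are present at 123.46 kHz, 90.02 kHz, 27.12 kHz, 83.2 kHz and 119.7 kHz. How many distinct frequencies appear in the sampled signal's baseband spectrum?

fs/2 = 14.98 kHz.
123.46 kHz mod fs = 3.62 kHz.
3.62 kHz ≤ fs/2 = 14.98 kHz, appears at 3.62 kHz.
90.02 kHz mod fs = 0.14 kHz.
0.14 kHz ≤ fs/2 = 14.98 kHz, appears at 0.14 kHz.
27.12 kHz > fs/2 = 14.98 kHz, folds to fs − 27.12 kHz = 2.84 kHz.
83.2 kHz mod fs = 23.28 kHz.
23.28 kHz > fs/2 = 14.98 kHz, folds to fs − 23.28 kHz = 6.68 kHz.
119.7 kHz mod fs = 29.82 kHz.
29.82 kHz > fs/2 = 14.98 kHz, folds to fs − 29.82 kHz = 0.14 kHz.
Distinct values: {0.14 kHz, 2.84 kHz, 3.62 kHz, 6.68 kHz} → 4.

4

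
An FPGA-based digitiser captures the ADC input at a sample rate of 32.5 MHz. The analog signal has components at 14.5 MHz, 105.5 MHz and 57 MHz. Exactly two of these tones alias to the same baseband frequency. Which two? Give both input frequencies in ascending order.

fs/2 = 16.25 MHz.
14.5 MHz ≤ fs/2 = 16.25 MHz, passes unchanged.
105.5 MHz mod fs = 8 MHz.
8 MHz ≤ fs/2 = 16.25 MHz, appears at 8 MHz.
57 MHz mod fs = 24.5 MHz.
24.5 MHz > fs/2 = 16.25 MHz, folds to fs − 24.5 MHz = 8 MHz.
57 MHz and 105.5 MHz both map to 8 MHz.

57 MHz, 105.5 MHz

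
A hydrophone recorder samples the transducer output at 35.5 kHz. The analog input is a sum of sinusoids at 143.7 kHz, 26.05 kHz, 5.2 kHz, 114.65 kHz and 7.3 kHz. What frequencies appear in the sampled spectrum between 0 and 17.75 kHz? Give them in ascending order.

1.7 kHz, 5.2 kHz, 7.3 kHz, 8.15 kHz, 9.45 kHz

fs/2 = 17.75 kHz.
143.7 kHz mod fs = 1.7 kHz.
1.7 kHz ≤ fs/2 = 17.75 kHz, appears at 1.7 kHz.
26.05 kHz > fs/2 = 17.75 kHz, folds to fs − 26.05 kHz = 9.45 kHz.
5.2 kHz ≤ fs/2 = 17.75 kHz, passes unchanged.
114.65 kHz mod fs = 8.15 kHz.
8.15 kHz ≤ fs/2 = 17.75 kHz, appears at 8.15 kHz.
7.3 kHz ≤ fs/2 = 17.75 kHz, passes unchanged.
Distinct values: {1.7 kHz, 5.2 kHz, 7.3 kHz, 8.15 kHz, 9.45 kHz}.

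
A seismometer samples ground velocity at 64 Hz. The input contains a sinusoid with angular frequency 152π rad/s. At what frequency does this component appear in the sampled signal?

12 Hz

ω = 152π rad/s → f = ω/(2π) = 76 Hz.
76 Hz mod fs = 12 Hz.
12 Hz ≤ fs/2 = 32 Hz, appears at 12 Hz.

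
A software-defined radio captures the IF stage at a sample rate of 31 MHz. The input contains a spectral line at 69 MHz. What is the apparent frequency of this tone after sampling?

69 MHz mod fs = 7 MHz.
7 MHz ≤ fs/2 = 15.5 MHz, appears at 7 MHz.

7 MHz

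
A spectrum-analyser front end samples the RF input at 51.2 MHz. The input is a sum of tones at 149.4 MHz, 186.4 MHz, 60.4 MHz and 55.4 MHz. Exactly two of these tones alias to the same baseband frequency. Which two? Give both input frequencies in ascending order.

55.4 MHz, 149.4 MHz

fs/2 = 25.6 MHz.
149.4 MHz mod fs = 47 MHz.
47 MHz > fs/2 = 25.6 MHz, folds to fs − 47 MHz = 4.2 MHz.
186.4 MHz mod fs = 32.8 MHz.
32.8 MHz > fs/2 = 25.6 MHz, folds to fs − 32.8 MHz = 18.4 MHz.
60.4 MHz mod fs = 9.2 MHz.
9.2 MHz ≤ fs/2 = 25.6 MHz, appears at 9.2 MHz.
55.4 MHz mod fs = 4.2 MHz.
4.2 MHz ≤ fs/2 = 25.6 MHz, appears at 4.2 MHz.
55.4 MHz and 149.4 MHz both map to 4.2 MHz.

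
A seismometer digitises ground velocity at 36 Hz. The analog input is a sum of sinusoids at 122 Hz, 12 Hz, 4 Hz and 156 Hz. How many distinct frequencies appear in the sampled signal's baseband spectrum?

fs/2 = 18 Hz.
122 Hz mod fs = 14 Hz.
14 Hz ≤ fs/2 = 18 Hz, appears at 14 Hz.
12 Hz ≤ fs/2 = 18 Hz, passes unchanged.
4 Hz ≤ fs/2 = 18 Hz, passes unchanged.
156 Hz mod fs = 12 Hz.
12 Hz ≤ fs/2 = 18 Hz, appears at 12 Hz.
Distinct values: {4 Hz, 12 Hz, 14 Hz} → 3.

3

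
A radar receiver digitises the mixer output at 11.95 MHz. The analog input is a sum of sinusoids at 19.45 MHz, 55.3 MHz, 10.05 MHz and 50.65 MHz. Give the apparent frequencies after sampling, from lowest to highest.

fs/2 = 5.975 MHz.
19.45 MHz mod fs = 7.5 MHz.
7.5 MHz > fs/2 = 5.975 MHz, folds to fs − 7.5 MHz = 4.45 MHz.
55.3 MHz mod fs = 7.5 MHz.
7.5 MHz > fs/2 = 5.975 MHz, folds to fs − 7.5 MHz = 4.45 MHz.
10.05 MHz > fs/2 = 5.975 MHz, folds to fs − 10.05 MHz = 1.9 MHz.
50.65 MHz mod fs = 2.85 MHz.
2.85 MHz ≤ fs/2 = 5.975 MHz, appears at 2.85 MHz.
Distinct values: {1.9 MHz, 2.85 MHz, 4.45 MHz}.

1.9 MHz, 2.85 MHz, 4.45 MHz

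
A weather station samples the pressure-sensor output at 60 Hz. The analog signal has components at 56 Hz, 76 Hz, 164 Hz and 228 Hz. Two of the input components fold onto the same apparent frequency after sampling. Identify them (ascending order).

fs/2 = 30 Hz.
56 Hz > fs/2 = 30 Hz, folds to fs − 56 Hz = 4 Hz.
76 Hz mod fs = 16 Hz.
16 Hz ≤ fs/2 = 30 Hz, appears at 16 Hz.
164 Hz mod fs = 44 Hz.
44 Hz > fs/2 = 30 Hz, folds to fs − 44 Hz = 16 Hz.
228 Hz mod fs = 48 Hz.
48 Hz > fs/2 = 30 Hz, folds to fs − 48 Hz = 12 Hz.
76 Hz and 164 Hz both map to 16 Hz.

76 Hz, 164 Hz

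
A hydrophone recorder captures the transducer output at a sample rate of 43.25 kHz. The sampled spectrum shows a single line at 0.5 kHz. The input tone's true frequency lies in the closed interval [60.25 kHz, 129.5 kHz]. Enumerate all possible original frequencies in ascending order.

86 kHz, 87 kHz, 129.25 kHz

Frequencies that alias to 0.5 kHz are k·fs ± 0.5 kHz for integer k ≥ 0.
k=0: 0.5 kHz.
k=1: 42.75 kHz, 43.75 kHz.
k=2: 86 kHz, 87 kHz.
k=3: 129.25 kHz, 130.25 kHz.
k=4: 172.5 kHz, 173.5 kHz.
Within [60.25 kHz, 129.5 kHz]: 86 kHz, 87 kHz, 129.25 kHz.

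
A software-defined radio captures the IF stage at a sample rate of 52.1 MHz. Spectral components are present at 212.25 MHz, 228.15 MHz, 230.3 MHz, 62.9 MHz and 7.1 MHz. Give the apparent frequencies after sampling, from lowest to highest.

3.85 MHz, 7.1 MHz, 10.8 MHz, 19.75 MHz, 21.9 MHz

fs/2 = 26.05 MHz.
212.25 MHz mod fs = 3.85 MHz.
3.85 MHz ≤ fs/2 = 26.05 MHz, appears at 3.85 MHz.
228.15 MHz mod fs = 19.75 MHz.
19.75 MHz ≤ fs/2 = 26.05 MHz, appears at 19.75 MHz.
230.3 MHz mod fs = 21.9 MHz.
21.9 MHz ≤ fs/2 = 26.05 MHz, appears at 21.9 MHz.
62.9 MHz mod fs = 10.8 MHz.
10.8 MHz ≤ fs/2 = 26.05 MHz, appears at 10.8 MHz.
7.1 MHz ≤ fs/2 = 26.05 MHz, passes unchanged.
Distinct values: {3.85 MHz, 7.1 MHz, 10.8 MHz, 19.75 MHz, 21.9 MHz}.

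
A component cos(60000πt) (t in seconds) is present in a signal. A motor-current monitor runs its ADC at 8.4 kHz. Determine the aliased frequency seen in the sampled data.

ω = 60000π rad/s → f = ω/(2π) = 30000 Hz = 30 kHz.
30 kHz mod fs = 4.8 kHz.
4.8 kHz > fs/2 = 4.2 kHz, folds to fs − 4.8 kHz = 3.6 kHz.

3.6 kHz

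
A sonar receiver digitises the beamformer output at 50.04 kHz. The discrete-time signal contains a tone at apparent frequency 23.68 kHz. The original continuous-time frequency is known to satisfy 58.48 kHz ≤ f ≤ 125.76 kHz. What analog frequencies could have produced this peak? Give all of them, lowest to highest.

73.72 kHz, 76.4 kHz, 123.76 kHz

Frequencies that alias to 23.68 kHz are k·fs ± 23.68 kHz for integer k ≥ 0.
k=0: 23.68 kHz.
k=1: 26.36 kHz, 73.72 kHz.
k=2: 76.4 kHz, 123.76 kHz.
k=3: 126.44 kHz, 173.8 kHz.
Within [58.48 kHz, 125.76 kHz]: 73.72 kHz, 76.4 kHz, 123.76 kHz.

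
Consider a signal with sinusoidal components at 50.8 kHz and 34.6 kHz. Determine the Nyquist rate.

101.6 kHz

Highest-frequency component: 50.8 kHz.
Nyquist rate = 2 × 50.8 kHz = 101.6 kHz.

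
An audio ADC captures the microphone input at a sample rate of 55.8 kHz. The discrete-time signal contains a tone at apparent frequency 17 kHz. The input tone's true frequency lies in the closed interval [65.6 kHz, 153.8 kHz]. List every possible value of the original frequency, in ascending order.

72.8 kHz, 94.6 kHz, 128.6 kHz, 150.4 kHz

Frequencies that alias to 17 kHz are k·fs ± 17 kHz for integer k ≥ 0.
k=0: 17 kHz.
k=1: 38.8 kHz, 72.8 kHz.
k=2: 94.6 kHz, 128.6 kHz.
k=3: 150.4 kHz, 184.4 kHz.
k=4: 206.2 kHz, 240.2 kHz.
Within [65.6 kHz, 153.8 kHz]: 72.8 kHz, 94.6 kHz, 128.6 kHz, 150.4 kHz.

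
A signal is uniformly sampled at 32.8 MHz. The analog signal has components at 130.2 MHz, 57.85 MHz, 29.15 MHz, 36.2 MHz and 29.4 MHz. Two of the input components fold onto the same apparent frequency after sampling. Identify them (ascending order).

29.4 MHz, 36.2 MHz

fs/2 = 16.4 MHz.
130.2 MHz mod fs = 31.8 MHz.
31.8 MHz > fs/2 = 16.4 MHz, folds to fs − 31.8 MHz = 1 MHz.
57.85 MHz mod fs = 25.05 MHz.
25.05 MHz > fs/2 = 16.4 MHz, folds to fs − 25.05 MHz = 7.75 MHz.
29.15 MHz > fs/2 = 16.4 MHz, folds to fs − 29.15 MHz = 3.65 MHz.
36.2 MHz mod fs = 3.4 MHz.
3.4 MHz ≤ fs/2 = 16.4 MHz, appears at 3.4 MHz.
29.4 MHz > fs/2 = 16.4 MHz, folds to fs − 29.4 MHz = 3.4 MHz.
29.4 MHz and 36.2 MHz both map to 3.4 MHz.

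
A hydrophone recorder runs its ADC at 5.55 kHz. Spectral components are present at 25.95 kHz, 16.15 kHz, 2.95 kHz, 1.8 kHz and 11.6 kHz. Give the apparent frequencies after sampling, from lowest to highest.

fs/2 = 2.775 kHz.
25.95 kHz mod fs = 3.75 kHz.
3.75 kHz > fs/2 = 2.775 kHz, folds to fs − 3.75 kHz = 1.8 kHz.
16.15 kHz mod fs = 5.05 kHz.
5.05 kHz > fs/2 = 2.775 kHz, folds to fs − 5.05 kHz = 0.5 kHz.
2.95 kHz > fs/2 = 2.775 kHz, folds to fs − 2.95 kHz = 2.6 kHz.
1.8 kHz ≤ fs/2 = 2.775 kHz, passes unchanged.
11.6 kHz mod fs = 0.5 kHz.
0.5 kHz ≤ fs/2 = 2.775 kHz, appears at 0.5 kHz.
Distinct values: {0.5 kHz, 1.8 kHz, 2.6 kHz}.

0.5 kHz, 1.8 kHz, 2.6 kHz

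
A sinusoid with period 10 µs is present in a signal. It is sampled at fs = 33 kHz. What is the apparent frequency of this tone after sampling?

1 kHz

T = 10 µs → f = 1/T = 100 kHz.
100 kHz mod fs = 1 kHz.
1 kHz ≤ fs/2 = 16.5 kHz, appears at 1 kHz.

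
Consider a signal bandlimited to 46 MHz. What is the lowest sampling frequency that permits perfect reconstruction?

Nyquist rate = 2 × 46 MHz = 92 MHz.

92 MHz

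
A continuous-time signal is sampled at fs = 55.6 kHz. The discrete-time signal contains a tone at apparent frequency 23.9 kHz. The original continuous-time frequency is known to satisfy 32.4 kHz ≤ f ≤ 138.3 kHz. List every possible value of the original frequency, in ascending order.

Frequencies that alias to 23.9 kHz are k·fs ± 23.9 kHz for integer k ≥ 0.
k=0: 23.9 kHz.
k=1: 31.7 kHz, 79.5 kHz.
k=2: 87.3 kHz, 135.1 kHz.
k=3: 142.9 kHz, 190.7 kHz.
Within [32.4 kHz, 138.3 kHz]: 79.5 kHz, 87.3 kHz, 135.1 kHz.

79.5 kHz, 87.3 kHz, 135.1 kHz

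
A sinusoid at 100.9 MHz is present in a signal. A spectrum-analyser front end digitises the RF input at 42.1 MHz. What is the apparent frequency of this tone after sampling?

100.9 MHz mod fs = 16.7 MHz.
16.7 MHz ≤ fs/2 = 21.05 MHz, appears at 16.7 MHz.

16.7 MHz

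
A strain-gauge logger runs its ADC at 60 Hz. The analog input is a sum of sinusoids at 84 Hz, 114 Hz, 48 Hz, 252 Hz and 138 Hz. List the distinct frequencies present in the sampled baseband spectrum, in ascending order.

6 Hz, 12 Hz, 18 Hz, 24 Hz

fs/2 = 30 Hz.
84 Hz mod fs = 24 Hz.
24 Hz ≤ fs/2 = 30 Hz, appears at 24 Hz.
114 Hz mod fs = 54 Hz.
54 Hz > fs/2 = 30 Hz, folds to fs − 54 Hz = 6 Hz.
48 Hz > fs/2 = 30 Hz, folds to fs − 48 Hz = 12 Hz.
252 Hz mod fs = 12 Hz.
12 Hz ≤ fs/2 = 30 Hz, appears at 12 Hz.
138 Hz mod fs = 18 Hz.
18 Hz ≤ fs/2 = 30 Hz, appears at 18 Hz.
Distinct values: {6 Hz, 12 Hz, 18 Hz, 24 Hz}.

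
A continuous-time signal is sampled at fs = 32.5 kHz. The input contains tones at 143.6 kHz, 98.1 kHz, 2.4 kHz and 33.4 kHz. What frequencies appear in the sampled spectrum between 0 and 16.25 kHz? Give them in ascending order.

0.6 kHz, 0.9 kHz, 2.4 kHz, 13.6 kHz

fs/2 = 16.25 kHz.
143.6 kHz mod fs = 13.6 kHz.
13.6 kHz ≤ fs/2 = 16.25 kHz, appears at 13.6 kHz.
98.1 kHz mod fs = 0.6 kHz.
0.6 kHz ≤ fs/2 = 16.25 kHz, appears at 0.6 kHz.
2.4 kHz ≤ fs/2 = 16.25 kHz, passes unchanged.
33.4 kHz mod fs = 0.9 kHz.
0.9 kHz ≤ fs/2 = 16.25 kHz, appears at 0.9 kHz.
Distinct values: {0.6 kHz, 0.9 kHz, 2.4 kHz, 13.6 kHz}.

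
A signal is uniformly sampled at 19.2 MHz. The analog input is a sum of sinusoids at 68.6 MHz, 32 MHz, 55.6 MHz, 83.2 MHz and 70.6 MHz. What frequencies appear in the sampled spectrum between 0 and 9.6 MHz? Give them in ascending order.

fs/2 = 9.6 MHz.
68.6 MHz mod fs = 11 MHz.
11 MHz > fs/2 = 9.6 MHz, folds to fs − 11 MHz = 8.2 MHz.
32 MHz mod fs = 12.8 MHz.
12.8 MHz > fs/2 = 9.6 MHz, folds to fs − 12.8 MHz = 6.4 MHz.
55.6 MHz mod fs = 17.2 MHz.
17.2 MHz > fs/2 = 9.6 MHz, folds to fs − 17.2 MHz = 2 MHz.
83.2 MHz mod fs = 6.4 MHz.
6.4 MHz ≤ fs/2 = 9.6 MHz, appears at 6.4 MHz.
70.6 MHz mod fs = 13 MHz.
13 MHz > fs/2 = 9.6 MHz, folds to fs − 13 MHz = 6.2 MHz.
Distinct values: {2 MHz, 6.2 MHz, 6.4 MHz, 8.2 MHz}.

2 MHz, 6.2 MHz, 6.4 MHz, 8.2 MHz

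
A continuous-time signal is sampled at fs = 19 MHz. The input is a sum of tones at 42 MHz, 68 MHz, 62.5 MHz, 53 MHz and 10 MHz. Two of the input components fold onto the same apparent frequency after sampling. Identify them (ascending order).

42 MHz, 53 MHz

fs/2 = 9.5 MHz.
42 MHz mod fs = 4 MHz.
4 MHz ≤ fs/2 = 9.5 MHz, appears at 4 MHz.
68 MHz mod fs = 11 MHz.
11 MHz > fs/2 = 9.5 MHz, folds to fs − 11 MHz = 8 MHz.
62.5 MHz mod fs = 5.5 MHz.
5.5 MHz ≤ fs/2 = 9.5 MHz, appears at 5.5 MHz.
53 MHz mod fs = 15 MHz.
15 MHz > fs/2 = 9.5 MHz, folds to fs − 15 MHz = 4 MHz.
10 MHz > fs/2 = 9.5 MHz, folds to fs − 10 MHz = 9 MHz.
42 MHz and 53 MHz both map to 4 MHz.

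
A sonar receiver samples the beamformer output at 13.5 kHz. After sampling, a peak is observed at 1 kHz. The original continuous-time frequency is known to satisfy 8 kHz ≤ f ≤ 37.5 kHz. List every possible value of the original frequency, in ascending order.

12.5 kHz, 14.5 kHz, 26 kHz, 28 kHz

Frequencies that alias to 1 kHz are k·fs ± 1 kHz for integer k ≥ 0.
k=0: 1 kHz.
k=1: 12.5 kHz, 14.5 kHz.
k=2: 26 kHz, 28 kHz.
k=3: 39.5 kHz, 41.5 kHz.
Within [8 kHz, 37.5 kHz]: 12.5 kHz, 14.5 kHz, 26 kHz, 28 kHz.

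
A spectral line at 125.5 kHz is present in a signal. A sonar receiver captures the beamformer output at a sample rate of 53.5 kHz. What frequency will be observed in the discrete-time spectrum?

18.5 kHz

125.5 kHz mod fs = 18.5 kHz.
18.5 kHz ≤ fs/2 = 26.75 kHz, appears at 18.5 kHz.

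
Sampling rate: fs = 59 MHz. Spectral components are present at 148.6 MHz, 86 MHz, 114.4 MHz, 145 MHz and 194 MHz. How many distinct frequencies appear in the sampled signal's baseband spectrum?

fs/2 = 29.5 MHz.
148.6 MHz mod fs = 30.6 MHz.
30.6 MHz > fs/2 = 29.5 MHz, folds to fs − 30.6 MHz = 28.4 MHz.
86 MHz mod fs = 27 MHz.
27 MHz ≤ fs/2 = 29.5 MHz, appears at 27 MHz.
114.4 MHz mod fs = 55.4 MHz.
55.4 MHz > fs/2 = 29.5 MHz, folds to fs − 55.4 MHz = 3.6 MHz.
145 MHz mod fs = 27 MHz.
27 MHz ≤ fs/2 = 29.5 MHz, appears at 27 MHz.
194 MHz mod fs = 17 MHz.
17 MHz ≤ fs/2 = 29.5 MHz, appears at 17 MHz.
Distinct values: {3.6 MHz, 17 MHz, 27 MHz, 28.4 MHz} → 4.

4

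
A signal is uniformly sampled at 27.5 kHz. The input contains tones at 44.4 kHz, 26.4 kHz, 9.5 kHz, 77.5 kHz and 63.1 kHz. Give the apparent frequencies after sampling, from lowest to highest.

1.1 kHz, 5 kHz, 8.1 kHz, 9.5 kHz, 10.6 kHz

fs/2 = 13.75 kHz.
44.4 kHz mod fs = 16.9 kHz.
16.9 kHz > fs/2 = 13.75 kHz, folds to fs − 16.9 kHz = 10.6 kHz.
26.4 kHz > fs/2 = 13.75 kHz, folds to fs − 26.4 kHz = 1.1 kHz.
9.5 kHz ≤ fs/2 = 13.75 kHz, passes unchanged.
77.5 kHz mod fs = 22.5 kHz.
22.5 kHz > fs/2 = 13.75 kHz, folds to fs − 22.5 kHz = 5 kHz.
63.1 kHz mod fs = 8.1 kHz.
8.1 kHz ≤ fs/2 = 13.75 kHz, appears at 8.1 kHz.
Distinct values: {1.1 kHz, 5 kHz, 8.1 kHz, 9.5 kHz, 10.6 kHz}.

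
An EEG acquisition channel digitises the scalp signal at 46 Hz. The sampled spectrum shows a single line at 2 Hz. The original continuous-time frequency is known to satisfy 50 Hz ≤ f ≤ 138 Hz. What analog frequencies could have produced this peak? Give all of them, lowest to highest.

Frequencies that alias to 2 Hz are k·fs ± 2 Hz for integer k ≥ 0.
k=0: 2 Hz.
k=1: 44 Hz, 48 Hz.
k=2: 90 Hz, 94 Hz.
k=3: 136 Hz, 140 Hz.
k=4: 182 Hz, 186 Hz.
Within [50 Hz, 138 Hz]: 90 Hz, 94 Hz, 136 Hz.

90 Hz, 94 Hz, 136 Hz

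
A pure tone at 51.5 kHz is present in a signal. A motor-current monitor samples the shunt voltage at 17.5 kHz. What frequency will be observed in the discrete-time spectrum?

1 kHz

51.5 kHz mod fs = 16.5 kHz.
16.5 kHz > fs/2 = 8.75 kHz, folds to fs − 16.5 kHz = 1 kHz.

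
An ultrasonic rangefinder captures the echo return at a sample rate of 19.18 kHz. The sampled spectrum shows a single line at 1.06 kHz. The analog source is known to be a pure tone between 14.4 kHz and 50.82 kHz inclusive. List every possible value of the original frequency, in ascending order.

18.12 kHz, 20.24 kHz, 37.3 kHz, 39.42 kHz

Frequencies that alias to 1.06 kHz are k·fs ± 1.06 kHz for integer k ≥ 0.
k=0: 1.06 kHz.
k=1: 18.12 kHz, 20.24 kHz.
k=2: 37.3 kHz, 39.42 kHz.
k=3: 56.48 kHz, 58.6 kHz.
Within [14.4 kHz, 50.82 kHz]: 18.12 kHz, 20.24 kHz, 37.3 kHz, 39.42 kHz.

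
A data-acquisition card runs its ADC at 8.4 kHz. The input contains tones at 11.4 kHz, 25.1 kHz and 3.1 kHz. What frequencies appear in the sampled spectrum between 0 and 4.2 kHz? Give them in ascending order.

0.1 kHz, 3 kHz, 3.1 kHz

fs/2 = 4.2 kHz.
11.4 kHz mod fs = 3 kHz.
3 kHz ≤ fs/2 = 4.2 kHz, appears at 3 kHz.
25.1 kHz mod fs = 8.3 kHz.
8.3 kHz > fs/2 = 4.2 kHz, folds to fs − 8.3 kHz = 0.1 kHz.
3.1 kHz ≤ fs/2 = 4.2 kHz, passes unchanged.
Distinct values: {0.1 kHz, 3 kHz, 3.1 kHz}.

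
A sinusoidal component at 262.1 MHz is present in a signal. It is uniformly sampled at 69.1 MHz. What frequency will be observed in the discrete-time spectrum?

14.3 MHz

262.1 MHz mod fs = 54.8 MHz.
54.8 MHz > fs/2 = 34.55 MHz, folds to fs − 54.8 MHz = 14.3 MHz.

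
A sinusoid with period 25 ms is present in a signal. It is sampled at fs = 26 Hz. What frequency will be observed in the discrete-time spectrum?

12 Hz

T = 25 ms → f = 1/T = 40 Hz.
40 Hz mod fs = 14 Hz.
14 Hz > fs/2 = 13 Hz, folds to fs − 14 Hz = 12 Hz.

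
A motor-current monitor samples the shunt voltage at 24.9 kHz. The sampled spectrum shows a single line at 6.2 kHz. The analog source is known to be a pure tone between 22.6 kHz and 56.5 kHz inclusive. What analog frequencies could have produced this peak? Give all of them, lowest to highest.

Frequencies that alias to 6.2 kHz are k·fs ± 6.2 kHz for integer k ≥ 0.
k=0: 6.2 kHz.
k=1: 18.7 kHz, 31.1 kHz.
k=2: 43.6 kHz, 56 kHz.
k=3: 68.5 kHz, 80.9 kHz.
Within [22.6 kHz, 56.5 kHz]: 31.1 kHz, 43.6 kHz, 56 kHz.

31.1 kHz, 43.6 kHz, 56 kHz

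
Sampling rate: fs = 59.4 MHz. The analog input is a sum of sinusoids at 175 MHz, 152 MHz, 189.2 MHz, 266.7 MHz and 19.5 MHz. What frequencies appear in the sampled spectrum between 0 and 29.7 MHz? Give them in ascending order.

fs/2 = 29.7 MHz.
175 MHz mod fs = 56.2 MHz.
56.2 MHz > fs/2 = 29.7 MHz, folds to fs − 56.2 MHz = 3.2 MHz.
152 MHz mod fs = 33.2 MHz.
33.2 MHz > fs/2 = 29.7 MHz, folds to fs − 33.2 MHz = 26.2 MHz.
189.2 MHz mod fs = 11 MHz.
11 MHz ≤ fs/2 = 29.7 MHz, appears at 11 MHz.
266.7 MHz mod fs = 29.1 MHz.
29.1 MHz ≤ fs/2 = 29.7 MHz, appears at 29.1 MHz.
19.5 MHz ≤ fs/2 = 29.7 MHz, passes unchanged.
Distinct values: {3.2 MHz, 11 MHz, 19.5 MHz, 26.2 MHz, 29.1 MHz}.

3.2 MHz, 11 MHz, 19.5 MHz, 26.2 MHz, 29.1 MHz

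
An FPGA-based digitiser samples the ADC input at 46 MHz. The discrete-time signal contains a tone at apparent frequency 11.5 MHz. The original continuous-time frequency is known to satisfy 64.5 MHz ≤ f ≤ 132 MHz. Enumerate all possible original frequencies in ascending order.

Frequencies that alias to 11.5 MHz are k·fs ± 11.5 MHz for integer k ≥ 0.
k=0: 11.5 MHz.
k=1: 34.5 MHz, 57.5 MHz.
k=2: 80.5 MHz, 103.5 MHz.
k=3: 126.5 MHz, 149.5 MHz.
k=4: 172.5 MHz, 195.5 MHz.
Within [64.5 MHz, 132 MHz]: 80.5 MHz, 103.5 MHz, 126.5 MHz.

80.5 MHz, 103.5 MHz, 126.5 MHz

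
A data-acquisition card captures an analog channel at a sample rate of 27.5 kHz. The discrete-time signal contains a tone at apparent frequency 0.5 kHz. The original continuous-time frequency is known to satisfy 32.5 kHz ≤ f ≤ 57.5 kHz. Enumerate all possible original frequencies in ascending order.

Frequencies that alias to 0.5 kHz are k·fs ± 0.5 kHz for integer k ≥ 0.
k=0: 0.5 kHz.
k=1: 27 kHz, 28 kHz.
k=2: 54.5 kHz, 55.5 kHz.
k=3: 82 kHz, 83 kHz.
Within [32.5 kHz, 57.5 kHz]: 54.5 kHz, 55.5 kHz.

54.5 kHz, 55.5 kHz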